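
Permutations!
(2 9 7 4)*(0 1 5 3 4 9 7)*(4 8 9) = (0 1 5 3 8 9)(2 7 4) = [1, 5, 7, 8, 2, 3, 6, 4, 9, 0]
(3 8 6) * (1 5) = (1 5)(3 8 6) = [0, 5, 2, 8, 4, 1, 3, 7, 6]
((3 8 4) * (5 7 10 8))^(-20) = (3 8 7)(4 10 5)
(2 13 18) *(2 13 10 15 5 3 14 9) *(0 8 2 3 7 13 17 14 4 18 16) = (0 8 2 10 15 5 7 13 16)(3 4 18 17 14 9) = [8, 1, 10, 4, 18, 7, 6, 13, 2, 3, 15, 11, 12, 16, 9, 5, 0, 14, 17]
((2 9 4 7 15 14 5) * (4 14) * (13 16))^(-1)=(2 5 14 9)(4 15 7)(13 16)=((2 9 14 5)(4 7 15)(13 16))^(-1)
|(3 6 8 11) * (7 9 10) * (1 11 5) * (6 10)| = |(1 11 3 10 7 9 6 8 5)| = 9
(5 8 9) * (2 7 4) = [0, 1, 7, 3, 2, 8, 6, 4, 9, 5] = (2 7 4)(5 8 9)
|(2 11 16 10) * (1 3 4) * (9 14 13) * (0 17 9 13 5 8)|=|(0 17 9 14 5 8)(1 3 4)(2 11 16 10)|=12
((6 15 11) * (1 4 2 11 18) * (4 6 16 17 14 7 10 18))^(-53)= (1 17 15 7 2 18 16 6 14 4 10 11)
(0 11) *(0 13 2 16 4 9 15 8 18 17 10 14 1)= (0 11 13 2 16 4 9 15 8 18 17 10 14 1)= [11, 0, 16, 3, 9, 5, 6, 7, 18, 15, 14, 13, 12, 2, 1, 8, 4, 10, 17]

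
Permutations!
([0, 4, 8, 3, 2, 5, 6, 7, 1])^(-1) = (1 8 2 4)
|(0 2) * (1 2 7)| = 4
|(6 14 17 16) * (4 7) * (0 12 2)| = 12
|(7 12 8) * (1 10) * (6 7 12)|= 2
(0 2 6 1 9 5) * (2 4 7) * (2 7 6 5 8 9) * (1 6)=(0 4 1 2 5)(8 9)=[4, 2, 5, 3, 1, 0, 6, 7, 9, 8]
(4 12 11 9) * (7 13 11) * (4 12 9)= [0, 1, 2, 3, 9, 5, 6, 13, 8, 12, 10, 4, 7, 11]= (4 9 12 7 13 11)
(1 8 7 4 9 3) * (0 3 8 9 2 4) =(0 3 1 9 8 7)(2 4) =[3, 9, 4, 1, 2, 5, 6, 0, 7, 8]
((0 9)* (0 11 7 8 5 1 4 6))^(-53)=(0 9 11 7 8 5 1 4 6)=((0 9 11 7 8 5 1 4 6))^(-53)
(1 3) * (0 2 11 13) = (0 2 11 13)(1 3) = [2, 3, 11, 1, 4, 5, 6, 7, 8, 9, 10, 13, 12, 0]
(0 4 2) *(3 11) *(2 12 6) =(0 4 12 6 2)(3 11) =[4, 1, 0, 11, 12, 5, 2, 7, 8, 9, 10, 3, 6]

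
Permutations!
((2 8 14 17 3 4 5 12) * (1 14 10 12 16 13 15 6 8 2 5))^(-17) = (1 3 14 4 17)(5 12 10 8 6 15 13 16)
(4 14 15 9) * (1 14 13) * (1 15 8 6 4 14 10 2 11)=(1 10 2 11)(4 13 15 9 14 8 6)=[0, 10, 11, 3, 13, 5, 4, 7, 6, 14, 2, 1, 12, 15, 8, 9]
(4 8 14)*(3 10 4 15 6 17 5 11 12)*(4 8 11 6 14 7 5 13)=[0, 1, 2, 10, 11, 6, 17, 5, 7, 9, 8, 12, 3, 4, 15, 14, 16, 13]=(3 10 8 7 5 6 17 13 4 11 12)(14 15)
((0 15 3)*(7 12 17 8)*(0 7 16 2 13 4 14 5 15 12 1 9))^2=((0 12 17 8 16 2 13 4 14 5 15 3 7 1 9))^2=(0 17 16 13 14 15 7 9 12 8 2 4 5 3 1)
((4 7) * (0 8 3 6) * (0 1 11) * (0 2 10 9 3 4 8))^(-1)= (1 6 3 9 10 2 11)(4 8 7)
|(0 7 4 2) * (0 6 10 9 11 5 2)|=|(0 7 4)(2 6 10 9 11 5)|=6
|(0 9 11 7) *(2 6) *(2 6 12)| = |(0 9 11 7)(2 12)| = 4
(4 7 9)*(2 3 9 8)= (2 3 9 4 7 8)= [0, 1, 3, 9, 7, 5, 6, 8, 2, 4]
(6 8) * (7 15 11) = (6 8)(7 15 11) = [0, 1, 2, 3, 4, 5, 8, 15, 6, 9, 10, 7, 12, 13, 14, 11]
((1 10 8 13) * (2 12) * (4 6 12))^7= ((1 10 8 13)(2 4 6 12))^7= (1 13 8 10)(2 12 6 4)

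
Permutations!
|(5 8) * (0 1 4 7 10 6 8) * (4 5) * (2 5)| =20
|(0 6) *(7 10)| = 2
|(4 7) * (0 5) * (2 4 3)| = |(0 5)(2 4 7 3)| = 4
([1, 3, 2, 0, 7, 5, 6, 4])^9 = [0, 1, 2, 3, 7, 5, 6, 4]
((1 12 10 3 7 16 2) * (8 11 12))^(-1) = ((1 8 11 12 10 3 7 16 2))^(-1) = (1 2 16 7 3 10 12 11 8)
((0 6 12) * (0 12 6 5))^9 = ((12)(0 5))^9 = (12)(0 5)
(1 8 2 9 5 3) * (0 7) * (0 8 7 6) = (0 6)(1 7 8 2 9 5 3) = [6, 7, 9, 1, 4, 3, 0, 8, 2, 5]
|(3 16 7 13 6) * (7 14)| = 6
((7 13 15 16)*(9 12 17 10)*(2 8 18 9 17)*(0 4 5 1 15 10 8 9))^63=((0 4 5 1 15 16 7 13 10 17 8 18)(2 9 12))^63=(0 1 7 17)(4 15 13 8)(5 16 10 18)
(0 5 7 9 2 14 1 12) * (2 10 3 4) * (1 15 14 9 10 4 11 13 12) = (0 5 7 10 3 11 13 12)(2 9 4)(14 15) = [5, 1, 9, 11, 2, 7, 6, 10, 8, 4, 3, 13, 0, 12, 15, 14]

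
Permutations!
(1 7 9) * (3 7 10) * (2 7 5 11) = (1 10 3 5 11 2 7 9) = [0, 10, 7, 5, 4, 11, 6, 9, 8, 1, 3, 2]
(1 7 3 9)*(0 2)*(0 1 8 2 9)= (0 9 8 2 1 7 3)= [9, 7, 1, 0, 4, 5, 6, 3, 2, 8]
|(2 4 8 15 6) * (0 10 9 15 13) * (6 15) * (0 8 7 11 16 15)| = 10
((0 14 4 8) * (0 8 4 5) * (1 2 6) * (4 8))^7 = (0 14 5)(1 2 6)(4 8)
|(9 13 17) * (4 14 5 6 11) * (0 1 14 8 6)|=|(0 1 14 5)(4 8 6 11)(9 13 17)|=12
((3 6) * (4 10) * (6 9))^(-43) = ((3 9 6)(4 10))^(-43) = (3 6 9)(4 10)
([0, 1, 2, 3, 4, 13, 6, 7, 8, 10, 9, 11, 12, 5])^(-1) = [0, 1, 2, 3, 4, 13, 6, 7, 8, 10, 9, 11, 12, 5]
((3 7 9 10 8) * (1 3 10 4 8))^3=((1 3 7 9 4 8 10))^3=(1 9 10 7 8 3 4)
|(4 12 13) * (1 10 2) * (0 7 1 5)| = 6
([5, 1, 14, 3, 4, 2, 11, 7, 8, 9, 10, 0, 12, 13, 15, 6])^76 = (0 11 6 15 14 2 5)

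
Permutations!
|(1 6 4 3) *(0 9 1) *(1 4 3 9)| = |(0 1 6 3)(4 9)| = 4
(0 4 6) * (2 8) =(0 4 6)(2 8) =[4, 1, 8, 3, 6, 5, 0, 7, 2]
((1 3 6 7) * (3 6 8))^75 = (3 8)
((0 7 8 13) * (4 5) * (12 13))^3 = (0 12 7 13 8)(4 5)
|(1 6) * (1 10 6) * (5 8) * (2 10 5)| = |(2 10 6 5 8)| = 5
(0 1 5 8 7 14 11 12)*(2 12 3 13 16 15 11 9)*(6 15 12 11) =(0 1 5 8 7 14 9 2 11 3 13 16 12)(6 15) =[1, 5, 11, 13, 4, 8, 15, 14, 7, 2, 10, 3, 0, 16, 9, 6, 12]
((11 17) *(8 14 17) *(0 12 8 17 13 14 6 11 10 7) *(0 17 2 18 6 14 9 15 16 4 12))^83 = (2 11 6 18)(4 14 15 12 13 16 8 9)(7 10 17)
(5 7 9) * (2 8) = [0, 1, 8, 3, 4, 7, 6, 9, 2, 5] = (2 8)(5 7 9)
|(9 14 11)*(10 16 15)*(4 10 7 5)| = |(4 10 16 15 7 5)(9 14 11)| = 6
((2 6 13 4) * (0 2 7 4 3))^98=(0 13 2 3 6)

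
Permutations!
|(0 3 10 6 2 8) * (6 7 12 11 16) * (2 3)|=|(0 2 8)(3 10 7 12 11 16 6)|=21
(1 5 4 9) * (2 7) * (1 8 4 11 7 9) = [0, 5, 9, 3, 1, 11, 6, 2, 4, 8, 10, 7] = (1 5 11 7 2 9 8 4)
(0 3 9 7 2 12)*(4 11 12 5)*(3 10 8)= (0 10 8 3 9 7 2 5 4 11 12)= [10, 1, 5, 9, 11, 4, 6, 2, 3, 7, 8, 12, 0]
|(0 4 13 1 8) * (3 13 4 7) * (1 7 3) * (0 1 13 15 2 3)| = |(1 8)(2 3 15)(7 13)| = 6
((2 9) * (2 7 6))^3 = ((2 9 7 6))^3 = (2 6 7 9)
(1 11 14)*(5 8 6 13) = [0, 11, 2, 3, 4, 8, 13, 7, 6, 9, 10, 14, 12, 5, 1] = (1 11 14)(5 8 6 13)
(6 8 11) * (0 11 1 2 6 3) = (0 11 3)(1 2 6 8) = [11, 2, 6, 0, 4, 5, 8, 7, 1, 9, 10, 3]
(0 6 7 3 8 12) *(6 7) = (0 7 3 8 12) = [7, 1, 2, 8, 4, 5, 6, 3, 12, 9, 10, 11, 0]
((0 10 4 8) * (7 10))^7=((0 7 10 4 8))^7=(0 10 8 7 4)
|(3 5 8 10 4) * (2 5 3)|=5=|(2 5 8 10 4)|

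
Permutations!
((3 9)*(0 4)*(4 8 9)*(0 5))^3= (0 3)(4 8)(5 9)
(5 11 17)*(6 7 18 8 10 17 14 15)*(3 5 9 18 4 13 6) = (3 5 11 14 15)(4 13 6 7)(8 10 17 9 18) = [0, 1, 2, 5, 13, 11, 7, 4, 10, 18, 17, 14, 12, 6, 15, 3, 16, 9, 8]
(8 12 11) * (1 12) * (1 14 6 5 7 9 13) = (1 12 11 8 14 6 5 7 9 13) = [0, 12, 2, 3, 4, 7, 5, 9, 14, 13, 10, 8, 11, 1, 6]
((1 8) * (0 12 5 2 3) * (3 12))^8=((0 3)(1 8)(2 12 5))^8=(2 5 12)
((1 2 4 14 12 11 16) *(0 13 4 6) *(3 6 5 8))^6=(0 16 6 11 3 12 8 14 5 4 2 13 1)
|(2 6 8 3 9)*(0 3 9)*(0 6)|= |(0 3 6 8 9 2)|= 6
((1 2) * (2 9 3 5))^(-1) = ((1 9 3 5 2))^(-1) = (1 2 5 3 9)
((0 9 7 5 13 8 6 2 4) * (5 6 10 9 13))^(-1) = ((0 13 8 10 9 7 6 2 4))^(-1) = (0 4 2 6 7 9 10 8 13)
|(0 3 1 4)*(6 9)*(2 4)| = |(0 3 1 2 4)(6 9)| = 10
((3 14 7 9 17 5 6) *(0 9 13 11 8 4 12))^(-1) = ((0 9 17 5 6 3 14 7 13 11 8 4 12))^(-1) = (0 12 4 8 11 13 7 14 3 6 5 17 9)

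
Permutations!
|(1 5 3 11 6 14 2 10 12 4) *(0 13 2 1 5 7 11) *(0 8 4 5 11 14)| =33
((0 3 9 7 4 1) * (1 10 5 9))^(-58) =(0 1 3)(4 5 7 10 9)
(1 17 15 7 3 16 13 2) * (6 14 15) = [0, 17, 1, 16, 4, 5, 14, 3, 8, 9, 10, 11, 12, 2, 15, 7, 13, 6] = (1 17 6 14 15 7 3 16 13 2)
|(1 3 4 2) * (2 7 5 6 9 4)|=|(1 3 2)(4 7 5 6 9)|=15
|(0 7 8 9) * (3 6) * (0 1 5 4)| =14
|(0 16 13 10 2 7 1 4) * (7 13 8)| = 6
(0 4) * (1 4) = (0 1 4) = [1, 4, 2, 3, 0]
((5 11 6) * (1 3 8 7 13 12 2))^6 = ((1 3 8 7 13 12 2)(5 11 6))^6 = (1 2 12 13 7 8 3)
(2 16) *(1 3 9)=[0, 3, 16, 9, 4, 5, 6, 7, 8, 1, 10, 11, 12, 13, 14, 15, 2]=(1 3 9)(2 16)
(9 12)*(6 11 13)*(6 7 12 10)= (6 11 13 7 12 9 10)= [0, 1, 2, 3, 4, 5, 11, 12, 8, 10, 6, 13, 9, 7]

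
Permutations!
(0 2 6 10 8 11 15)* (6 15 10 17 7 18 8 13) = (0 2 15)(6 17 7 18 8 11 10 13) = [2, 1, 15, 3, 4, 5, 17, 18, 11, 9, 13, 10, 12, 6, 14, 0, 16, 7, 8]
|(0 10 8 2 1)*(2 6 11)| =7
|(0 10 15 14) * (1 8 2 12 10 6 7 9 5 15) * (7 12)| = 12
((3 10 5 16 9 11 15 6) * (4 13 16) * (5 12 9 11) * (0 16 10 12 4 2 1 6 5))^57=(0 11 5 1 3 9 16 15 2 6 12)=((0 16 11 15 5 2 1 6 3 12 9)(4 13 10))^57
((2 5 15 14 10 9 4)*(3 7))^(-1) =((2 5 15 14 10 9 4)(3 7))^(-1) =(2 4 9 10 14 15 5)(3 7)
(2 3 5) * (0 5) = (0 5 2 3) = [5, 1, 3, 0, 4, 2]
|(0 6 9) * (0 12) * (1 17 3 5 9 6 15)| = 8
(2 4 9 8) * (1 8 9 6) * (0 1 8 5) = [1, 5, 4, 3, 6, 0, 8, 7, 2, 9] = (9)(0 1 5)(2 4 6 8)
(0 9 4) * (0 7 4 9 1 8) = [1, 8, 2, 3, 7, 5, 6, 4, 0, 9] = (9)(0 1 8)(4 7)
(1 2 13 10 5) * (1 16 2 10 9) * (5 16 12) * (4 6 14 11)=(1 10 16 2 13 9)(4 6 14 11)(5 12)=[0, 10, 13, 3, 6, 12, 14, 7, 8, 1, 16, 4, 5, 9, 11, 15, 2]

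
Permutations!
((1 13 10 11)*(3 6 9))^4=(13)(3 6 9)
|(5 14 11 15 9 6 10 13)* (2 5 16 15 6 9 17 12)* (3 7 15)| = 13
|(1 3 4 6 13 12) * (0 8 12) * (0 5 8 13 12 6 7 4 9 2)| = |(0 13 5 8 6 12 1 3 9 2)(4 7)| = 10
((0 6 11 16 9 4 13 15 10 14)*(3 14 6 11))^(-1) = ((0 11 16 9 4 13 15 10 6 3 14))^(-1) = (0 14 3 6 10 15 13 4 9 16 11)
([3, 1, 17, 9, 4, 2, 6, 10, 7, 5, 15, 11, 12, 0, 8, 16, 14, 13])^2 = (0 9 2 13 3 5 17)(7 15 14)(8 10 16)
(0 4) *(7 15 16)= [4, 1, 2, 3, 0, 5, 6, 15, 8, 9, 10, 11, 12, 13, 14, 16, 7]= (0 4)(7 15 16)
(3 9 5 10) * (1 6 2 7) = [0, 6, 7, 9, 4, 10, 2, 1, 8, 5, 3] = (1 6 2 7)(3 9 5 10)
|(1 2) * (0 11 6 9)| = 4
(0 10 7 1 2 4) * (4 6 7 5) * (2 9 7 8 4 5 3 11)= (0 10 3 11 2 6 8 4)(1 9 7)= [10, 9, 6, 11, 0, 5, 8, 1, 4, 7, 3, 2]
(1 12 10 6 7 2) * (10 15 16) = (1 12 15 16 10 6 7 2) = [0, 12, 1, 3, 4, 5, 7, 2, 8, 9, 6, 11, 15, 13, 14, 16, 10]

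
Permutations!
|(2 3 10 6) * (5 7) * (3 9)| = |(2 9 3 10 6)(5 7)| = 10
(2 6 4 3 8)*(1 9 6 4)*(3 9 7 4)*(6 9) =(9)(1 7 4 6)(2 3 8) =[0, 7, 3, 8, 6, 5, 1, 4, 2, 9]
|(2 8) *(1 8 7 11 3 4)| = 7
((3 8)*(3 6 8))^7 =(6 8)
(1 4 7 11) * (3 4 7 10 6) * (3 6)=(1 7 11)(3 4 10)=[0, 7, 2, 4, 10, 5, 6, 11, 8, 9, 3, 1]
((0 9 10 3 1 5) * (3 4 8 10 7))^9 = (10)(0 3)(1 9)(5 7)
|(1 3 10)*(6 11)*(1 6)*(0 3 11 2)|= |(0 3 10 6 2)(1 11)|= 10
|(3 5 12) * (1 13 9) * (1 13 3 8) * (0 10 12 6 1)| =4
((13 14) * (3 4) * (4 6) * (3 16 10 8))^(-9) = ((3 6 4 16 10 8)(13 14))^(-9) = (3 16)(4 8)(6 10)(13 14)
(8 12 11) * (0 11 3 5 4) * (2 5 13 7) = (0 11 8 12 3 13 7 2 5 4) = [11, 1, 5, 13, 0, 4, 6, 2, 12, 9, 10, 8, 3, 7]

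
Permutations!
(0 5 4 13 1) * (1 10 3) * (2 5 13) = (0 13 10 3 1)(2 5 4) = [13, 0, 5, 1, 2, 4, 6, 7, 8, 9, 3, 11, 12, 10]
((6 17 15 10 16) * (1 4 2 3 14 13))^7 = (1 4 2 3 14 13)(6 15 16 17 10)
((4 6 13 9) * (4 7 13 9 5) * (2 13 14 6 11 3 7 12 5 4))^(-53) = (2 4 3 14 9 5 13 11 7 6 12)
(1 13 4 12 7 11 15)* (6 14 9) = (1 13 4 12 7 11 15)(6 14 9) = [0, 13, 2, 3, 12, 5, 14, 11, 8, 6, 10, 15, 7, 4, 9, 1]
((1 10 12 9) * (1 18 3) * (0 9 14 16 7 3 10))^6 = ((0 9 18 10 12 14 16 7 3 1))^6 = (0 16 18 3 12)(1 14 9 7 10)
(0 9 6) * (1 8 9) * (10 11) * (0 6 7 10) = (0 1 8 9 7 10 11) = [1, 8, 2, 3, 4, 5, 6, 10, 9, 7, 11, 0]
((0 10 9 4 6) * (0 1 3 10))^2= (1 10 4)(3 9 6)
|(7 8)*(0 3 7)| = |(0 3 7 8)| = 4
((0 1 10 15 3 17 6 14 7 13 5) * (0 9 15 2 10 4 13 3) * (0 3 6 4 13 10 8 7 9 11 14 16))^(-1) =(0 16 6 7 8 2 10 4 17 3 15 9 14 11 5 13 1)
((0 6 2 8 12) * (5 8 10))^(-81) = ((0 6 2 10 5 8 12))^(-81) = (0 10 12 2 8 6 5)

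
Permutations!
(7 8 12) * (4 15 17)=(4 15 17)(7 8 12)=[0, 1, 2, 3, 15, 5, 6, 8, 12, 9, 10, 11, 7, 13, 14, 17, 16, 4]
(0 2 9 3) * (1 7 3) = [2, 7, 9, 0, 4, 5, 6, 3, 8, 1] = (0 2 9 1 7 3)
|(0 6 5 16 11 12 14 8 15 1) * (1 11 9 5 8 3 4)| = |(0 6 8 15 11 12 14 3 4 1)(5 16 9)| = 30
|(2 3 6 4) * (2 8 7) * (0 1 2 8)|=|(0 1 2 3 6 4)(7 8)|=6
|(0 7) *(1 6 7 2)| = 5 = |(0 2 1 6 7)|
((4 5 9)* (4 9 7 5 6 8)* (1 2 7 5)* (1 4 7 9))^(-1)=((1 2 9)(4 6 8 7))^(-1)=(1 9 2)(4 7 8 6)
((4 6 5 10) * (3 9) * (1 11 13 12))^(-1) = (1 12 13 11)(3 9)(4 10 5 6) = ((1 11 13 12)(3 9)(4 6 5 10))^(-1)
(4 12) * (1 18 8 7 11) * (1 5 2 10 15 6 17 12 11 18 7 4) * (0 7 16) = (0 7 18 8 4 11 5 2 10 15 6 17 12 1 16) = [7, 16, 10, 3, 11, 2, 17, 18, 4, 9, 15, 5, 1, 13, 14, 6, 0, 12, 8]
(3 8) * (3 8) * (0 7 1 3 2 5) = (8)(0 7 1 3 2 5) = [7, 3, 5, 2, 4, 0, 6, 1, 8]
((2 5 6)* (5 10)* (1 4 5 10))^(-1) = ((10)(1 4 5 6 2))^(-1) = (10)(1 2 6 5 4)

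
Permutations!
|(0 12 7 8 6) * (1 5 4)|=15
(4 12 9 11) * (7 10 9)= (4 12 7 10 9 11)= [0, 1, 2, 3, 12, 5, 6, 10, 8, 11, 9, 4, 7]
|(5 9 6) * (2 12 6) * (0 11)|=10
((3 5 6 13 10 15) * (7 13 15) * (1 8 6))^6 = ((1 8 6 15 3 5)(7 13 10))^6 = (15)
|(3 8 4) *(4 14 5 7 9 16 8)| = |(3 4)(5 7 9 16 8 14)| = 6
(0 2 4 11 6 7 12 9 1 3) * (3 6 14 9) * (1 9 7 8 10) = (0 2 4 11 14 7 12 3)(1 6 8 10) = [2, 6, 4, 0, 11, 5, 8, 12, 10, 9, 1, 14, 3, 13, 7]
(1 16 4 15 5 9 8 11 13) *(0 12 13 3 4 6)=(0 12 13 1 16 6)(3 4 15 5 9 8 11)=[12, 16, 2, 4, 15, 9, 0, 7, 11, 8, 10, 3, 13, 1, 14, 5, 6]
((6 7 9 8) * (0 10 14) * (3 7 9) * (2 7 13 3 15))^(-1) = (0 14 10)(2 15 7)(3 13)(6 8 9)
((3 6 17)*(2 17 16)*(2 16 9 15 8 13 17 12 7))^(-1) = ((2 12 7)(3 6 9 15 8 13 17))^(-1) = (2 7 12)(3 17 13 8 15 9 6)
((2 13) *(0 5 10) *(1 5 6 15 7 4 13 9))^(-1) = ((0 6 15 7 4 13 2 9 1 5 10))^(-1) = (0 10 5 1 9 2 13 4 7 15 6)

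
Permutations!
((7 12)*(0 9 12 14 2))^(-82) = (0 12 14)(2 9 7)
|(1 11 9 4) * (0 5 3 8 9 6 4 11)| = |(0 5 3 8 9 11 6 4 1)| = 9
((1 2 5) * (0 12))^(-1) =((0 12)(1 2 5))^(-1) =(0 12)(1 5 2)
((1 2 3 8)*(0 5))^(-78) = ((0 5)(1 2 3 8))^(-78) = (1 3)(2 8)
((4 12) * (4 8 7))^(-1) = (4 7 8 12)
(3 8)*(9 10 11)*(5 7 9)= [0, 1, 2, 8, 4, 7, 6, 9, 3, 10, 11, 5]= (3 8)(5 7 9 10 11)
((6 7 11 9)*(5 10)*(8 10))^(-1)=(5 10 8)(6 9 11 7)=((5 8 10)(6 7 11 9))^(-1)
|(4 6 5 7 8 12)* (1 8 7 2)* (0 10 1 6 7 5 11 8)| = |(0 10 1)(2 6 11 8 12 4 7 5)| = 24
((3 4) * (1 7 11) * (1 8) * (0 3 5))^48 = (11)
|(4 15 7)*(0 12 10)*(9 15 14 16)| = 6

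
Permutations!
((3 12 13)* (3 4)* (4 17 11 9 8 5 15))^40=(17)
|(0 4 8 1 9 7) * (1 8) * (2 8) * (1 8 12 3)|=9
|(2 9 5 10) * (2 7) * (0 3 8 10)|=8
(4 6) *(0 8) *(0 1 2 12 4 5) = (0 8 1 2 12 4 6 5) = [8, 2, 12, 3, 6, 0, 5, 7, 1, 9, 10, 11, 4]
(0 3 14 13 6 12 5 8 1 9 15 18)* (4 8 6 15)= [3, 9, 2, 14, 8, 6, 12, 7, 1, 4, 10, 11, 5, 15, 13, 18, 16, 17, 0]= (0 3 14 13 15 18)(1 9 4 8)(5 6 12)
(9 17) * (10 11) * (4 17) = (4 17 9)(10 11) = [0, 1, 2, 3, 17, 5, 6, 7, 8, 4, 11, 10, 12, 13, 14, 15, 16, 9]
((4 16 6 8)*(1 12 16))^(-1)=((1 12 16 6 8 4))^(-1)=(1 4 8 6 16 12)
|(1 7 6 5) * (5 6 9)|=4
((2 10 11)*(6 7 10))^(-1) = (2 11 10 7 6)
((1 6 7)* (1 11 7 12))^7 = (1 6 12)(7 11) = ((1 6 12)(7 11))^7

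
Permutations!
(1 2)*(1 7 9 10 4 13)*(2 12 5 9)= (1 12 5 9 10 4 13)(2 7)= [0, 12, 7, 3, 13, 9, 6, 2, 8, 10, 4, 11, 5, 1]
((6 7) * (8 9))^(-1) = (6 7)(8 9)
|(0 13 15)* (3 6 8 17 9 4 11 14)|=24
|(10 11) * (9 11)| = |(9 11 10)| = 3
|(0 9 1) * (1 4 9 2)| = |(0 2 1)(4 9)| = 6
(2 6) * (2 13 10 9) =(2 6 13 10 9) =[0, 1, 6, 3, 4, 5, 13, 7, 8, 2, 9, 11, 12, 10]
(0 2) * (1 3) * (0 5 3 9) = [2, 9, 5, 1, 4, 3, 6, 7, 8, 0] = (0 2 5 3 1 9)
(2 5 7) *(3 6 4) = [0, 1, 5, 6, 3, 7, 4, 2] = (2 5 7)(3 6 4)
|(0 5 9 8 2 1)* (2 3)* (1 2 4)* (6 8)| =|(0 5 9 6 8 3 4 1)| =8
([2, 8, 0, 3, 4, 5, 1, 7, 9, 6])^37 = [2, 8, 0, 3, 4, 5, 1, 7, 9, 6]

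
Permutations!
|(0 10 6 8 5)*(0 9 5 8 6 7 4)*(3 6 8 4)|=14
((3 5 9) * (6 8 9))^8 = (3 8 5 9 6)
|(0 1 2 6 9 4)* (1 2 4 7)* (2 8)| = |(0 8 2 6 9 7 1 4)| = 8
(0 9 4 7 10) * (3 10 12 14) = [9, 1, 2, 10, 7, 5, 6, 12, 8, 4, 0, 11, 14, 13, 3] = (0 9 4 7 12 14 3 10)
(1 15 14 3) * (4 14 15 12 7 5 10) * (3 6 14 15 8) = (1 12 7 5 10 4 15 8 3)(6 14) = [0, 12, 2, 1, 15, 10, 14, 5, 3, 9, 4, 11, 7, 13, 6, 8]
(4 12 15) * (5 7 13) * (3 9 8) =(3 9 8)(4 12 15)(5 7 13) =[0, 1, 2, 9, 12, 7, 6, 13, 3, 8, 10, 11, 15, 5, 14, 4]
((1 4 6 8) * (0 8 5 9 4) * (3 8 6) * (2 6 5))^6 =((0 5 9 4 3 8 1)(2 6))^6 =(0 1 8 3 4 9 5)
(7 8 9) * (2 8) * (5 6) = (2 8 9 7)(5 6) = [0, 1, 8, 3, 4, 6, 5, 2, 9, 7]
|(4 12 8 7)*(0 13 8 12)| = 5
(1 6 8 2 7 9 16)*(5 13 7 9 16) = (1 6 8 2 9 5 13 7 16) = [0, 6, 9, 3, 4, 13, 8, 16, 2, 5, 10, 11, 12, 7, 14, 15, 1]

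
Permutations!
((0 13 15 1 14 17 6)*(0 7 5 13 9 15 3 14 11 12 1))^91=(17)(0 9 15)(1 11 12)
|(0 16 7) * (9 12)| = |(0 16 7)(9 12)| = 6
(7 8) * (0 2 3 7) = (0 2 3 7 8) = [2, 1, 3, 7, 4, 5, 6, 8, 0]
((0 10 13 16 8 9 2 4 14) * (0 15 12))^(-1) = (0 12 15 14 4 2 9 8 16 13 10)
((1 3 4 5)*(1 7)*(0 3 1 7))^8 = ((7)(0 3 4 5))^8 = (7)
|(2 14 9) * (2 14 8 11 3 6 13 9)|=8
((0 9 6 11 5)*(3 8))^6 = (0 9 6 11 5)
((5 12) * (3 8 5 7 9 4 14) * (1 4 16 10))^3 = ((1 4 14 3 8 5 12 7 9 16 10))^3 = (1 3 12 16 4 8 7 10 14 5 9)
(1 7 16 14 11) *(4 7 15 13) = [0, 15, 2, 3, 7, 5, 6, 16, 8, 9, 10, 1, 12, 4, 11, 13, 14] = (1 15 13 4 7 16 14 11)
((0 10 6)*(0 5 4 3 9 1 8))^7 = ((0 10 6 5 4 3 9 1 8))^7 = (0 1 3 5 10 8 9 4 6)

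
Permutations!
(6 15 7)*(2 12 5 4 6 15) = (2 12 5 4 6)(7 15) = [0, 1, 12, 3, 6, 4, 2, 15, 8, 9, 10, 11, 5, 13, 14, 7]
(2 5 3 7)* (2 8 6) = (2 5 3 7 8 6) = [0, 1, 5, 7, 4, 3, 2, 8, 6]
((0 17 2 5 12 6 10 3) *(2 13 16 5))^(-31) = (0 12 17 6 13 10 16 3 5)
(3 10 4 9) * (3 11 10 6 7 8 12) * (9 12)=(3 6 7 8 9 11 10 4 12)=[0, 1, 2, 6, 12, 5, 7, 8, 9, 11, 4, 10, 3]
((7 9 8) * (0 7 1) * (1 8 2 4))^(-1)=((0 7 9 2 4 1))^(-1)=(0 1 4 2 9 7)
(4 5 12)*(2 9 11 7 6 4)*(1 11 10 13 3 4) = (1 11 7 6)(2 9 10 13 3 4 5 12) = [0, 11, 9, 4, 5, 12, 1, 6, 8, 10, 13, 7, 2, 3]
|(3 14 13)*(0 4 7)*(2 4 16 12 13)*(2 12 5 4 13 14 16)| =8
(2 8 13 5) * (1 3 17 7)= [0, 3, 8, 17, 4, 2, 6, 1, 13, 9, 10, 11, 12, 5, 14, 15, 16, 7]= (1 3 17 7)(2 8 13 5)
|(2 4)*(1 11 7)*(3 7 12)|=|(1 11 12 3 7)(2 4)|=10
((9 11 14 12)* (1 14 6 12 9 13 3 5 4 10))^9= (1 4 3 12 11 14 10 5 13 6 9)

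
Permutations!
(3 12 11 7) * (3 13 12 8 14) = [0, 1, 2, 8, 4, 5, 6, 13, 14, 9, 10, 7, 11, 12, 3] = (3 8 14)(7 13 12 11)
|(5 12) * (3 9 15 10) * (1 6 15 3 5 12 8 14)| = 14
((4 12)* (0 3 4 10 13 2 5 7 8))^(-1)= ((0 3 4 12 10 13 2 5 7 8))^(-1)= (0 8 7 5 2 13 10 12 4 3)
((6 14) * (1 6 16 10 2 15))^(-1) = ((1 6 14 16 10 2 15))^(-1) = (1 15 2 10 16 14 6)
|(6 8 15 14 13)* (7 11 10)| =15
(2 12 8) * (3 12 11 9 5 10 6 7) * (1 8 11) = [0, 8, 1, 12, 4, 10, 7, 3, 2, 5, 6, 9, 11] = (1 8 2)(3 12 11 9 5 10 6 7)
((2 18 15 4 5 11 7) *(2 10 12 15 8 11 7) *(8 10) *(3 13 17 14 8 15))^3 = (2 12 17 11 10 13 8 18 3 14)(4 15 7 5)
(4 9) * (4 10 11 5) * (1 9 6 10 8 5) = (1 9 8 5 4 6 10 11) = [0, 9, 2, 3, 6, 4, 10, 7, 5, 8, 11, 1]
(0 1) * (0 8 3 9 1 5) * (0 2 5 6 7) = (0 6 7)(1 8 3 9)(2 5) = [6, 8, 5, 9, 4, 2, 7, 0, 3, 1]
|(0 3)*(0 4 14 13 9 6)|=7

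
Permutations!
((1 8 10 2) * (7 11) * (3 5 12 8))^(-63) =((1 3 5 12 8 10 2)(7 11))^(-63) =(12)(7 11)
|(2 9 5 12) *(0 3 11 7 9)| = |(0 3 11 7 9 5 12 2)| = 8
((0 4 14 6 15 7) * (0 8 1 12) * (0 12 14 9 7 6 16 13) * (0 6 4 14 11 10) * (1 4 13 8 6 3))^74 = (0 4 15 11 16 7 3)(1 14 9 13 10 8 6)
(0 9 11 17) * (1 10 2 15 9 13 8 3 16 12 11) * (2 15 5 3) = [13, 10, 5, 16, 4, 3, 6, 7, 2, 1, 15, 17, 11, 8, 14, 9, 12, 0] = (0 13 8 2 5 3 16 12 11 17)(1 10 15 9)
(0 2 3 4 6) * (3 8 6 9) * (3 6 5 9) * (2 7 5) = [7, 1, 8, 4, 3, 9, 0, 5, 2, 6] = (0 7 5 9 6)(2 8)(3 4)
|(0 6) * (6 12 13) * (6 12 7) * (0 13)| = 5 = |(0 7 6 13 12)|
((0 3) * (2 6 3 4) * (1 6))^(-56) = (0 6 2)(1 4 3)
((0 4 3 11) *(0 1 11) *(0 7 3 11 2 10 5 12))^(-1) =((0 4 11 1 2 10 5 12)(3 7))^(-1) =(0 12 5 10 2 1 11 4)(3 7)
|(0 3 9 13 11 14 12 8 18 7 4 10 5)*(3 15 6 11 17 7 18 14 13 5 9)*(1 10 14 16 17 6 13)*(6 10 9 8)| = 16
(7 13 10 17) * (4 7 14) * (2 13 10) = (2 13)(4 7 10 17 14) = [0, 1, 13, 3, 7, 5, 6, 10, 8, 9, 17, 11, 12, 2, 4, 15, 16, 14]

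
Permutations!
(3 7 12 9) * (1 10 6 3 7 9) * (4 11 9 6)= (1 10 4 11 9 7 12)(3 6)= [0, 10, 2, 6, 11, 5, 3, 12, 8, 7, 4, 9, 1]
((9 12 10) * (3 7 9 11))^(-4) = ((3 7 9 12 10 11))^(-4) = (3 9 10)(7 12 11)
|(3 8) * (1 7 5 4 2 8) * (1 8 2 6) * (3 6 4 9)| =|(1 7 5 9 3 8 6)| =7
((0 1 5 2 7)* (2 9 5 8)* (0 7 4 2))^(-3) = (2 4)(5 9)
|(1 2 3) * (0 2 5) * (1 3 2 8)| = |(0 8 1 5)| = 4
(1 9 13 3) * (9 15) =[0, 15, 2, 1, 4, 5, 6, 7, 8, 13, 10, 11, 12, 3, 14, 9] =(1 15 9 13 3)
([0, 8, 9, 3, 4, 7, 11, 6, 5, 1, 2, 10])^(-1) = (1 9 2 10 11 6 7 5 8)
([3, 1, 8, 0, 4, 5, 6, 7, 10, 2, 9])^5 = (0 3)(2 8 10 9)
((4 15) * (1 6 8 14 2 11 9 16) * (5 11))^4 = (1 2 16 14 9 8 11 6 5)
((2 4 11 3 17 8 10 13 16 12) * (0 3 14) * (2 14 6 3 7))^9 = ((0 7 2 4 11 6 3 17 8 10 13 16 12 14))^9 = (0 10 11 14 8 4 12 17 2 16 3 7 13 6)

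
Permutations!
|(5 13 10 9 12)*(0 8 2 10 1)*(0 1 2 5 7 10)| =|(0 8 5 13 2)(7 10 9 12)| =20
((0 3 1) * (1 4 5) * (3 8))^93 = ((0 8 3 4 5 1))^93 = (0 4)(1 3)(5 8)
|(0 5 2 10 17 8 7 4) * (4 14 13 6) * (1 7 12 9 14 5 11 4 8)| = 6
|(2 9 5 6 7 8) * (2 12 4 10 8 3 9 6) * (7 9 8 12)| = 12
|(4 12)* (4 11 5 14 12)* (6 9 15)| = 12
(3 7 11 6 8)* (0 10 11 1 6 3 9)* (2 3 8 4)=(0 10 11 8 9)(1 6 4 2 3 7)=[10, 6, 3, 7, 2, 5, 4, 1, 9, 0, 11, 8]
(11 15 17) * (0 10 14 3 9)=(0 10 14 3 9)(11 15 17)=[10, 1, 2, 9, 4, 5, 6, 7, 8, 0, 14, 15, 12, 13, 3, 17, 16, 11]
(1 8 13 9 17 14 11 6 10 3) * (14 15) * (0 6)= (0 6 10 3 1 8 13 9 17 15 14 11)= [6, 8, 2, 1, 4, 5, 10, 7, 13, 17, 3, 0, 12, 9, 11, 14, 16, 15]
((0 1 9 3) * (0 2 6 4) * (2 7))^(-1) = (0 4 6 2 7 3 9 1)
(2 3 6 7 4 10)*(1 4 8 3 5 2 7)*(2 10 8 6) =(1 4 8 3 2 5 10 7 6) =[0, 4, 5, 2, 8, 10, 1, 6, 3, 9, 7]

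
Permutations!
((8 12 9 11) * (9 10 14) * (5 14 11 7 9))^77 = (5 14)(7 9)(8 12 10 11)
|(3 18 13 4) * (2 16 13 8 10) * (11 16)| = |(2 11 16 13 4 3 18 8 10)| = 9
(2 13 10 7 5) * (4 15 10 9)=(2 13 9 4 15 10 7 5)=[0, 1, 13, 3, 15, 2, 6, 5, 8, 4, 7, 11, 12, 9, 14, 10]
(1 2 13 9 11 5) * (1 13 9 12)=(1 2 9 11 5 13 12)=[0, 2, 9, 3, 4, 13, 6, 7, 8, 11, 10, 5, 1, 12]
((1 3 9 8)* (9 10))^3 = ((1 3 10 9 8))^3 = (1 9 3 8 10)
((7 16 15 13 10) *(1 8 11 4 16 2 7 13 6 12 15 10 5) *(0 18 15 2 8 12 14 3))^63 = ((0 18 15 6 14 3)(1 12 2 7 8 11 4 16 10 13 5))^63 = (0 6)(1 10 11 2 5 16 8 12 13 4 7)(3 15)(14 18)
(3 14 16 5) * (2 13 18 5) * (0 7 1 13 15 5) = (0 7 1 13 18)(2 15 5 3 14 16) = [7, 13, 15, 14, 4, 3, 6, 1, 8, 9, 10, 11, 12, 18, 16, 5, 2, 17, 0]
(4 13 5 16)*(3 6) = (3 6)(4 13 5 16) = [0, 1, 2, 6, 13, 16, 3, 7, 8, 9, 10, 11, 12, 5, 14, 15, 4]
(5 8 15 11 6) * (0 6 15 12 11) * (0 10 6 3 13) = [3, 1, 2, 13, 4, 8, 5, 7, 12, 9, 6, 15, 11, 0, 14, 10] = (0 3 13)(5 8 12 11 15 10 6)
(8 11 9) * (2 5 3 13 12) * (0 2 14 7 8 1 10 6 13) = (0 2 5 3)(1 10 6 13 12 14 7 8 11 9) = [2, 10, 5, 0, 4, 3, 13, 8, 11, 1, 6, 9, 14, 12, 7]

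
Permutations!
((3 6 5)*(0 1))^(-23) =(0 1)(3 6 5)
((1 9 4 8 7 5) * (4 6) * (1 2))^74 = (1 6 8 5)(2 9 4 7)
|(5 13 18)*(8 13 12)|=|(5 12 8 13 18)|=5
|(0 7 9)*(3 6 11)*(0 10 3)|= 7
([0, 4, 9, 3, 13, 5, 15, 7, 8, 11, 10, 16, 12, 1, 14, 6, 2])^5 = [0, 13, 9, 3, 1, 5, 15, 7, 8, 11, 10, 16, 12, 4, 14, 6, 2]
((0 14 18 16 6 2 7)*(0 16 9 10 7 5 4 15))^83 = (0 15 4 5 2 6 16 7 10 9 18 14)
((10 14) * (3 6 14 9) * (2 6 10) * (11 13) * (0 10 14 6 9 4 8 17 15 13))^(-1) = (0 11 13 15 17 8 4 10)(2 14 3 9)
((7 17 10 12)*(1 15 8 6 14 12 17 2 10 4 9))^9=((1 15 8 6 14 12 7 2 10 17 4 9))^9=(1 17 7 6)(2 14 15 4)(8 9 10 12)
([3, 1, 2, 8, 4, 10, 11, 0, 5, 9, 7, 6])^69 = (0 5)(3 10)(6 11)(7 8)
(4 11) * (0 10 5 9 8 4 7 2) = (0 10 5 9 8 4 11 7 2) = [10, 1, 0, 3, 11, 9, 6, 2, 4, 8, 5, 7]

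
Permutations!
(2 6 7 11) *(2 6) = [0, 1, 2, 3, 4, 5, 7, 11, 8, 9, 10, 6] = (6 7 11)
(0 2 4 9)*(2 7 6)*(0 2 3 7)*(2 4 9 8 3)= (2 9 4 8 3 7 6)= [0, 1, 9, 7, 8, 5, 2, 6, 3, 4]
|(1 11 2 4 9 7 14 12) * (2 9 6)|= 6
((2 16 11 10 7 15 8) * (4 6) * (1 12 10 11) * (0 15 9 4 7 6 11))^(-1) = (0 11 4 9 7 6 10 12 1 16 2 8 15)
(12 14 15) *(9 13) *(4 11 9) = [0, 1, 2, 3, 11, 5, 6, 7, 8, 13, 10, 9, 14, 4, 15, 12] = (4 11 9 13)(12 14 15)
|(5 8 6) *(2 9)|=6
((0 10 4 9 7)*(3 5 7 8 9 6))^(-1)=((0 10 4 6 3 5 7)(8 9))^(-1)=(0 7 5 3 6 4 10)(8 9)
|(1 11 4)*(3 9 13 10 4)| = |(1 11 3 9 13 10 4)| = 7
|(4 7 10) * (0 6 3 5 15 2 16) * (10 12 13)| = 35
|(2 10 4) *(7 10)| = |(2 7 10 4)| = 4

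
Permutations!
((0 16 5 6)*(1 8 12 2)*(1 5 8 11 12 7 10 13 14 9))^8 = (0 1 8 12 10 5 14)(2 13 6 9 16 11 7)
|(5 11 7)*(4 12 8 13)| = |(4 12 8 13)(5 11 7)| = 12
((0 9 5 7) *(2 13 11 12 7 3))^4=(0 2 7 3 12 5 11 9 13)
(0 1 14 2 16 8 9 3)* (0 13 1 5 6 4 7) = (0 5 6 4 7)(1 14 2 16 8 9 3 13) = [5, 14, 16, 13, 7, 6, 4, 0, 9, 3, 10, 11, 12, 1, 2, 15, 8]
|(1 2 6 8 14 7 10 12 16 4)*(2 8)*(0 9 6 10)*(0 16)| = 6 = |(0 9 6 2 10 12)(1 8 14 7 16 4)|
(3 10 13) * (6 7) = (3 10 13)(6 7) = [0, 1, 2, 10, 4, 5, 7, 6, 8, 9, 13, 11, 12, 3]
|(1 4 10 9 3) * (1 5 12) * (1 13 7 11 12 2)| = |(1 4 10 9 3 5 2)(7 11 12 13)| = 28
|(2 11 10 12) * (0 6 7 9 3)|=|(0 6 7 9 3)(2 11 10 12)|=20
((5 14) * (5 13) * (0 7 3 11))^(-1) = ((0 7 3 11)(5 14 13))^(-1) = (0 11 3 7)(5 13 14)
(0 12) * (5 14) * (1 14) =[12, 14, 2, 3, 4, 1, 6, 7, 8, 9, 10, 11, 0, 13, 5] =(0 12)(1 14 5)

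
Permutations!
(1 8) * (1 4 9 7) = (1 8 4 9 7) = [0, 8, 2, 3, 9, 5, 6, 1, 4, 7]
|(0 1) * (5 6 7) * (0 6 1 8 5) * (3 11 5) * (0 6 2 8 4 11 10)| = 18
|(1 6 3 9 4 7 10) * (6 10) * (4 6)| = 6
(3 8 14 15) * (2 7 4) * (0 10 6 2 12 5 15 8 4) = (0 10 6 2 7)(3 4 12 5 15)(8 14) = [10, 1, 7, 4, 12, 15, 2, 0, 14, 9, 6, 11, 5, 13, 8, 3]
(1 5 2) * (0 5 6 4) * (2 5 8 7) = (0 8 7 2 1 6 4) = [8, 6, 1, 3, 0, 5, 4, 2, 7]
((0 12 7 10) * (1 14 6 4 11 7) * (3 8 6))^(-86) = ((0 12 1 14 3 8 6 4 11 7 10))^(-86) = (0 1 3 6 11 10 12 14 8 4 7)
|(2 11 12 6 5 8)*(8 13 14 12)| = 15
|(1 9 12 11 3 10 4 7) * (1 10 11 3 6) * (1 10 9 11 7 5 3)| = |(1 11 6 10 4 5 3 7 9 12)| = 10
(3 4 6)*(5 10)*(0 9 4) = (0 9 4 6 3)(5 10) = [9, 1, 2, 0, 6, 10, 3, 7, 8, 4, 5]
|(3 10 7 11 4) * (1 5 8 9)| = |(1 5 8 9)(3 10 7 11 4)| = 20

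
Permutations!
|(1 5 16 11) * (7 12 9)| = 12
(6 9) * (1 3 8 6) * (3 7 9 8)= (1 7 9)(6 8)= [0, 7, 2, 3, 4, 5, 8, 9, 6, 1]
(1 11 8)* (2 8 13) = (1 11 13 2 8) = [0, 11, 8, 3, 4, 5, 6, 7, 1, 9, 10, 13, 12, 2]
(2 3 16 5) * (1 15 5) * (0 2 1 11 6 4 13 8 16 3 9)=[2, 15, 9, 3, 13, 1, 4, 7, 16, 0, 10, 6, 12, 8, 14, 5, 11]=(0 2 9)(1 15 5)(4 13 8 16 11 6)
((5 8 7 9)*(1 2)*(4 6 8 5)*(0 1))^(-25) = ((0 1 2)(4 6 8 7 9))^(-25) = (9)(0 2 1)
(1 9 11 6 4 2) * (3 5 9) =(1 3 5 9 11 6 4 2) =[0, 3, 1, 5, 2, 9, 4, 7, 8, 11, 10, 6]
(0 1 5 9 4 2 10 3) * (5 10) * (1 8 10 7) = [8, 7, 5, 0, 2, 9, 6, 1, 10, 4, 3] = (0 8 10 3)(1 7)(2 5 9 4)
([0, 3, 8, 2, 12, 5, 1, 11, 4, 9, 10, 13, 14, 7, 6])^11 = [0, 8, 12, 4, 6, 5, 2, 13, 14, 9, 10, 7, 1, 11, 3]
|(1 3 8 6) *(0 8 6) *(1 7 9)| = |(0 8)(1 3 6 7 9)| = 10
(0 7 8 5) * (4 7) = (0 4 7 8 5) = [4, 1, 2, 3, 7, 0, 6, 8, 5]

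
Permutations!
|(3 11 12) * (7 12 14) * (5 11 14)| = 4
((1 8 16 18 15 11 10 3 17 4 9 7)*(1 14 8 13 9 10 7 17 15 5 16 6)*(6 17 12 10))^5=((1 13 9 12 10 3 15 11 7 14 8 17 4 6)(5 16 18))^5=(1 3 8 13 15 17 9 11 4 12 7 6 10 14)(5 18 16)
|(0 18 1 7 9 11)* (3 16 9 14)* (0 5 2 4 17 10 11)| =|(0 18 1 7 14 3 16 9)(2 4 17 10 11 5)| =24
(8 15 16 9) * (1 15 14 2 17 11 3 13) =(1 15 16 9 8 14 2 17 11 3 13) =[0, 15, 17, 13, 4, 5, 6, 7, 14, 8, 10, 3, 12, 1, 2, 16, 9, 11]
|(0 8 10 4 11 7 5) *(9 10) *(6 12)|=|(0 8 9 10 4 11 7 5)(6 12)|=8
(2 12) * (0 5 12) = (0 5 12 2) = [5, 1, 0, 3, 4, 12, 6, 7, 8, 9, 10, 11, 2]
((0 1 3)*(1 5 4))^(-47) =((0 5 4 1 3))^(-47) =(0 1 5 3 4)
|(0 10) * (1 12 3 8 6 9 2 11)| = 8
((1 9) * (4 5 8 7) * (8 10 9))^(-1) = (1 9 10 5 4 7 8)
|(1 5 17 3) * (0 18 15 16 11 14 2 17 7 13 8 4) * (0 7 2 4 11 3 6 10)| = |(0 18 15 16 3 1 5 2 17 6 10)(4 7 13 8 11 14)| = 66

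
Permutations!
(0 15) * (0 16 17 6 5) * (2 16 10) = (0 15 10 2 16 17 6 5) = [15, 1, 16, 3, 4, 0, 5, 7, 8, 9, 2, 11, 12, 13, 14, 10, 17, 6]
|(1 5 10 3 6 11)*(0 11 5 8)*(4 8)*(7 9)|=|(0 11 1 4 8)(3 6 5 10)(7 9)|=20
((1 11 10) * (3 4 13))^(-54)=(13)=((1 11 10)(3 4 13))^(-54)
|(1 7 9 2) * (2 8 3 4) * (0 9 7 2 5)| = |(0 9 8 3 4 5)(1 2)| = 6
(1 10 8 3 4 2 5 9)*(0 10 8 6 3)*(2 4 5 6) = [10, 8, 6, 5, 4, 9, 3, 7, 0, 1, 2] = (0 10 2 6 3 5 9 1 8)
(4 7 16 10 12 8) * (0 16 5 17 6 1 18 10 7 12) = (0 16 7 5 17 6 1 18 10)(4 12 8) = [16, 18, 2, 3, 12, 17, 1, 5, 4, 9, 0, 11, 8, 13, 14, 15, 7, 6, 10]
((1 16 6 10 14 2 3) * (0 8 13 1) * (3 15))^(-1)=((0 8 13 1 16 6 10 14 2 15 3))^(-1)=(0 3 15 2 14 10 6 16 1 13 8)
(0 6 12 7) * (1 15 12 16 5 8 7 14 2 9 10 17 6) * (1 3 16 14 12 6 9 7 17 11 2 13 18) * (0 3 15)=(0 15 6 14 13 18 1)(2 7 3 16 5 8 17 9 10 11)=[15, 0, 7, 16, 4, 8, 14, 3, 17, 10, 11, 2, 12, 18, 13, 6, 5, 9, 1]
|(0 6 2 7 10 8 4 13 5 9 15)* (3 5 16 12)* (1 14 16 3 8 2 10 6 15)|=20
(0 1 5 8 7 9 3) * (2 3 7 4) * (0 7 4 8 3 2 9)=[1, 5, 2, 7, 9, 3, 6, 0, 8, 4]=(0 1 5 3 7)(4 9)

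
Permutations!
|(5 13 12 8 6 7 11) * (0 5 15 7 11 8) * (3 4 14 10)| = |(0 5 13 12)(3 4 14 10)(6 11 15 7 8)| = 20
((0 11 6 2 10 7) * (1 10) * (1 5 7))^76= (0 5 6)(2 11 7)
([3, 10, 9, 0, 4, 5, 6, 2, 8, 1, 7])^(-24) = [0, 10, 9, 3, 4, 5, 6, 2, 8, 1, 7]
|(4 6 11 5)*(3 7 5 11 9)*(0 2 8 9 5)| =6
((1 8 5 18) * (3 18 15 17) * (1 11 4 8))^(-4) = (3 8)(4 17)(5 18)(11 15)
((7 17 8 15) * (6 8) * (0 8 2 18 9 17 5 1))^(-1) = (0 1 5 7 15 8)(2 6 17 9 18)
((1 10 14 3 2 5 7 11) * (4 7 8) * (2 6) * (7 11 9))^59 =(1 11 4 8 5 2 6 3 14 10)(7 9)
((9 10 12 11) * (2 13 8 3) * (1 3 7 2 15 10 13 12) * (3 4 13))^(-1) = ((1 4 13 8 7 2 12 11 9 3 15 10))^(-1) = (1 10 15 3 9 11 12 2 7 8 13 4)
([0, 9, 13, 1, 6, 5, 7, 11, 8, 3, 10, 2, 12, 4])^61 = [0, 9, 13, 1, 6, 5, 7, 11, 8, 3, 10, 2, 12, 4]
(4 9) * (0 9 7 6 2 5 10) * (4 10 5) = (0 9 10)(2 4 7 6) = [9, 1, 4, 3, 7, 5, 2, 6, 8, 10, 0]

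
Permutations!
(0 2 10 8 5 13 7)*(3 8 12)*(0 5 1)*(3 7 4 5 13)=(0 2 10 12 7 13 4 5 3 8 1)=[2, 0, 10, 8, 5, 3, 6, 13, 1, 9, 12, 11, 7, 4]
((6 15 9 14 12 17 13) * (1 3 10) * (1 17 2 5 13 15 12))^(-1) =(1 14 9 15 17 10 3)(2 12 6 13 5)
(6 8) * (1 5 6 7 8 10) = (1 5 6 10)(7 8) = [0, 5, 2, 3, 4, 6, 10, 8, 7, 9, 1]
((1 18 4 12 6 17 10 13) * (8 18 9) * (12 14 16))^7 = (1 12 8 17 4 13 16 9 6 18 10 14)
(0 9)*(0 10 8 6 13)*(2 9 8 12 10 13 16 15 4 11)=[8, 1, 9, 3, 11, 5, 16, 7, 6, 13, 12, 2, 10, 0, 14, 4, 15]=(0 8 6 16 15 4 11 2 9 13)(10 12)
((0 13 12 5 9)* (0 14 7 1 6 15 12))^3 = ((0 13)(1 6 15 12 5 9 14 7))^3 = (0 13)(1 12 14 6 5 7 15 9)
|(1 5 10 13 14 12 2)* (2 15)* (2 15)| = 7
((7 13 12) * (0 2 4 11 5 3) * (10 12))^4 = ((0 2 4 11 5 3)(7 13 10 12))^4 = (13)(0 5 4)(2 3 11)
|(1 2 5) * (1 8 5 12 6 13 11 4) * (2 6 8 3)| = |(1 6 13 11 4)(2 12 8 5 3)| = 5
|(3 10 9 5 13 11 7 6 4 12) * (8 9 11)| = 28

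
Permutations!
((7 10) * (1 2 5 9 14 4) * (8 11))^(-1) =(1 4 14 9 5 2)(7 10)(8 11)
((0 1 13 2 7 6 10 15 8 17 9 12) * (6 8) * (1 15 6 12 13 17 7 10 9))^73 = ((0 15 12)(1 17)(2 10 6 9 13)(7 8))^73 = (0 15 12)(1 17)(2 9 10 13 6)(7 8)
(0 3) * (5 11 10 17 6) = (0 3)(5 11 10 17 6) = [3, 1, 2, 0, 4, 11, 5, 7, 8, 9, 17, 10, 12, 13, 14, 15, 16, 6]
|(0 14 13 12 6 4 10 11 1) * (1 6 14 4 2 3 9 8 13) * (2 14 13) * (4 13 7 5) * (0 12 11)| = |(0 13 11 6 14 1 12 7 5 4 10)(2 3 9 8)| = 44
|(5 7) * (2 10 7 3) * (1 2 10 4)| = |(1 2 4)(3 10 7 5)| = 12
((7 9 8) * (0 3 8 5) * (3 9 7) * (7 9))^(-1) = (0 5 9 7)(3 8)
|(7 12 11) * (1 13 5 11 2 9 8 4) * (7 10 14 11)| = |(1 13 5 7 12 2 9 8 4)(10 14 11)| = 9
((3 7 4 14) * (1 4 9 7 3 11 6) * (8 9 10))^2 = (1 14 6 4 11)(7 8)(9 10)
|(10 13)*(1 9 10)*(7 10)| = |(1 9 7 10 13)| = 5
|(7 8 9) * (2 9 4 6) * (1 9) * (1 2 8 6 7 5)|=|(1 9 5)(4 7 6 8)|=12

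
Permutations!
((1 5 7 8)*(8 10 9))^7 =(1 5 7 10 9 8)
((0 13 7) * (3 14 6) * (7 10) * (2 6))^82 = (0 10)(2 3)(6 14)(7 13)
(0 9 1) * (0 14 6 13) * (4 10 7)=(0 9 1 14 6 13)(4 10 7)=[9, 14, 2, 3, 10, 5, 13, 4, 8, 1, 7, 11, 12, 0, 6]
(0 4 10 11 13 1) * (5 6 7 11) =(0 4 10 5 6 7 11 13 1) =[4, 0, 2, 3, 10, 6, 7, 11, 8, 9, 5, 13, 12, 1]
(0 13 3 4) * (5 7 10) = (0 13 3 4)(5 7 10) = [13, 1, 2, 4, 0, 7, 6, 10, 8, 9, 5, 11, 12, 3]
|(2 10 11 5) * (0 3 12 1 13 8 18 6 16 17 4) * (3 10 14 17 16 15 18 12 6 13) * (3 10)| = 16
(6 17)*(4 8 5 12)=(4 8 5 12)(6 17)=[0, 1, 2, 3, 8, 12, 17, 7, 5, 9, 10, 11, 4, 13, 14, 15, 16, 6]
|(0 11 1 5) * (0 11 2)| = |(0 2)(1 5 11)| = 6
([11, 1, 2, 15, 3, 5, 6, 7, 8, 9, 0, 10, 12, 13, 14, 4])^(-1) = (0 10 11)(3 4 15)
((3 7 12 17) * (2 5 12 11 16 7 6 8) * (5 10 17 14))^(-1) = (2 8 6 3 17 10)(5 14 12)(7 16 11)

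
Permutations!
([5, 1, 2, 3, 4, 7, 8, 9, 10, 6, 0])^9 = [7, 1, 2, 3, 4, 9, 10, 6, 0, 8, 5]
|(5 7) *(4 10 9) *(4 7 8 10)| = 5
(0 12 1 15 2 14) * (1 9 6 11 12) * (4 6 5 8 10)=(0 1 15 2 14)(4 6 11 12 9 5 8 10)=[1, 15, 14, 3, 6, 8, 11, 7, 10, 5, 4, 12, 9, 13, 0, 2]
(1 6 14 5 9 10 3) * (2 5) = [0, 6, 5, 1, 4, 9, 14, 7, 8, 10, 3, 11, 12, 13, 2] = (1 6 14 2 5 9 10 3)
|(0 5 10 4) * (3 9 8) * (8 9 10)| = 6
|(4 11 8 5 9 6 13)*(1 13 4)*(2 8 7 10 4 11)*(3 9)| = 10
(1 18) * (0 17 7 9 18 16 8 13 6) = (0 17 7 9 18 1 16 8 13 6) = [17, 16, 2, 3, 4, 5, 0, 9, 13, 18, 10, 11, 12, 6, 14, 15, 8, 7, 1]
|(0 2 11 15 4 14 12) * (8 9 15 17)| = |(0 2 11 17 8 9 15 4 14 12)| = 10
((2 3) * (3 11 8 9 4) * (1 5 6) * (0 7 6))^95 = (2 3 4 9 8 11) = ((0 7 6 1 5)(2 11 8 9 4 3))^95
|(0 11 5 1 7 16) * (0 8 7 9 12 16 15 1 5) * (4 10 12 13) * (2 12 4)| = |(0 11)(1 9 13 2 12 16 8 7 15)(4 10)| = 18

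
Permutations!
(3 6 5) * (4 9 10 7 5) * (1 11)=(1 11)(3 6 4 9 10 7 5)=[0, 11, 2, 6, 9, 3, 4, 5, 8, 10, 7, 1]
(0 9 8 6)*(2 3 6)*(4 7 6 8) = [9, 1, 3, 8, 7, 5, 0, 6, 2, 4] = (0 9 4 7 6)(2 3 8)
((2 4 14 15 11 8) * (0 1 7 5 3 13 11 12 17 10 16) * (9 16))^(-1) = ((0 1 7 5 3 13 11 8 2 4 14 15 12 17 10 9 16))^(-1) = (0 16 9 10 17 12 15 14 4 2 8 11 13 3 5 7 1)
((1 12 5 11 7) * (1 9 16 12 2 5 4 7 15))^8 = (1 11 2 15 5)(4 16 7 12 9)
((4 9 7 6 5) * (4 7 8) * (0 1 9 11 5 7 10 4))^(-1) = (0 8 9 1)(4 10 5 11)(6 7)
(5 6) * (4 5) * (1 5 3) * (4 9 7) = (1 5 6 9 7 4 3) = [0, 5, 2, 1, 3, 6, 9, 4, 8, 7]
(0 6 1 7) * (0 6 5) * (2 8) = (0 5)(1 7 6)(2 8) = [5, 7, 8, 3, 4, 0, 1, 6, 2]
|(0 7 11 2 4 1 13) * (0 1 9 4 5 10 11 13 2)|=8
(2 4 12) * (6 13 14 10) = [0, 1, 4, 3, 12, 5, 13, 7, 8, 9, 6, 11, 2, 14, 10] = (2 4 12)(6 13 14 10)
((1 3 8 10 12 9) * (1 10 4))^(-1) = (1 4 8 3)(9 12 10) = ((1 3 8 4)(9 10 12))^(-1)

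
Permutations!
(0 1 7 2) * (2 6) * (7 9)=(0 1 9 7 6 2)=[1, 9, 0, 3, 4, 5, 2, 6, 8, 7]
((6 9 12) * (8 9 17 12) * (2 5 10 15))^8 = (6 12 17)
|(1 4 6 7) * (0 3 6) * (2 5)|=6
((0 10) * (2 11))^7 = ((0 10)(2 11))^7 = (0 10)(2 11)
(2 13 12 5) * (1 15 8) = (1 15 8)(2 13 12 5) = [0, 15, 13, 3, 4, 2, 6, 7, 1, 9, 10, 11, 5, 12, 14, 8]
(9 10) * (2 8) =(2 8)(9 10) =[0, 1, 8, 3, 4, 5, 6, 7, 2, 10, 9]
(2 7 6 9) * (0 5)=(0 5)(2 7 6 9)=[5, 1, 7, 3, 4, 0, 9, 6, 8, 2]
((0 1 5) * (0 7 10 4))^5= (0 4 10 7 5 1)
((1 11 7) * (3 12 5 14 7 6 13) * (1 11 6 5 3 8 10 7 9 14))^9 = (1 6 13 8 10 7 11 5)(3 12)(9 14)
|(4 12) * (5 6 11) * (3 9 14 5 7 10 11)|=30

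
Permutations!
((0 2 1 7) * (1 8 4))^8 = ((0 2 8 4 1 7))^8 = (0 8 1)(2 4 7)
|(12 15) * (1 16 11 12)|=|(1 16 11 12 15)|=5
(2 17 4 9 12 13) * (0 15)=(0 15)(2 17 4 9 12 13)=[15, 1, 17, 3, 9, 5, 6, 7, 8, 12, 10, 11, 13, 2, 14, 0, 16, 4]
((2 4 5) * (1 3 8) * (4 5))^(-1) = ((1 3 8)(2 5))^(-1) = (1 8 3)(2 5)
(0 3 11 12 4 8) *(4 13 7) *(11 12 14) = (0 3 12 13 7 4 8)(11 14) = [3, 1, 2, 12, 8, 5, 6, 4, 0, 9, 10, 14, 13, 7, 11]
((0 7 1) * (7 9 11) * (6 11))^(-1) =((0 9 6 11 7 1))^(-1) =(0 1 7 11 6 9)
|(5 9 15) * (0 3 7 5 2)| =|(0 3 7 5 9 15 2)| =7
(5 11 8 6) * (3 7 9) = (3 7 9)(5 11 8 6) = [0, 1, 2, 7, 4, 11, 5, 9, 6, 3, 10, 8]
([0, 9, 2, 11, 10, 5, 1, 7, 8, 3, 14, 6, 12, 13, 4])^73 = [0, 11, 2, 1, 10, 5, 3, 7, 8, 6, 14, 9, 12, 13, 4]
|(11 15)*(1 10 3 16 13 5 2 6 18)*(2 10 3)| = |(1 3 16 13 5 10 2 6 18)(11 15)| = 18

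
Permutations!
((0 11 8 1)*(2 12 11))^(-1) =(0 1 8 11 12 2)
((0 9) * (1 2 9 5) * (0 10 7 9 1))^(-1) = ((0 5)(1 2)(7 9 10))^(-1) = (0 5)(1 2)(7 10 9)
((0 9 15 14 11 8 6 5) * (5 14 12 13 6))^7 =((0 9 15 12 13 6 14 11 8 5))^7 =(0 11 13 9 8 6 15 5 14 12)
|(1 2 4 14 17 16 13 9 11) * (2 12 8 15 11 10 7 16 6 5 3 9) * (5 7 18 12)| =|(1 5 3 9 10 18 12 8 15 11)(2 4 14 17 6 7 16 13)| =40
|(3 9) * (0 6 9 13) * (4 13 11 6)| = 12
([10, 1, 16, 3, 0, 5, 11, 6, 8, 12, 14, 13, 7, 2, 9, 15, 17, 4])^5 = (0 7 16 14 11 4 12 2 10 6 17 9 13)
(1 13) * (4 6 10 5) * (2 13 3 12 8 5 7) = (1 3 12 8 5 4 6 10 7 2 13) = [0, 3, 13, 12, 6, 4, 10, 2, 5, 9, 7, 11, 8, 1]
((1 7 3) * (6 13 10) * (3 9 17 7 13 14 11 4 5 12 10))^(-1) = (1 3 13)(4 11 14 6 10 12 5)(7 17 9)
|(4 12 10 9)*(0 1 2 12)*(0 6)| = 8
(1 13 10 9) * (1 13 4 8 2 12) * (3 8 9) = (1 4 9 13 10 3 8 2 12) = [0, 4, 12, 8, 9, 5, 6, 7, 2, 13, 3, 11, 1, 10]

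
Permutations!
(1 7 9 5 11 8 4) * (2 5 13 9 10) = (1 7 10 2 5 11 8 4)(9 13) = [0, 7, 5, 3, 1, 11, 6, 10, 4, 13, 2, 8, 12, 9]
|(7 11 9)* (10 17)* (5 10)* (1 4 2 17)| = 6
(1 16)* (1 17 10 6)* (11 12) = (1 16 17 10 6)(11 12) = [0, 16, 2, 3, 4, 5, 1, 7, 8, 9, 6, 12, 11, 13, 14, 15, 17, 10]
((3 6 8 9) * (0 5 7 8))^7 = ((0 5 7 8 9 3 6))^7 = (9)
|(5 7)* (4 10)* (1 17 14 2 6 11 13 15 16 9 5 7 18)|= 12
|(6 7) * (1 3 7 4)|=5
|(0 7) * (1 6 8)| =6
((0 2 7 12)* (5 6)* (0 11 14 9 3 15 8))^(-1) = ((0 2 7 12 11 14 9 3 15 8)(5 6))^(-1) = (0 8 15 3 9 14 11 12 7 2)(5 6)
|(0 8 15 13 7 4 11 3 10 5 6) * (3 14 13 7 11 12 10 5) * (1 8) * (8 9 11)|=15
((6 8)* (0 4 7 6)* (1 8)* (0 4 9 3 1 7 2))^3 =(0 1 2 3 4 9 8)(6 7)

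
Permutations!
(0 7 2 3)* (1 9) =[7, 9, 3, 0, 4, 5, 6, 2, 8, 1] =(0 7 2 3)(1 9)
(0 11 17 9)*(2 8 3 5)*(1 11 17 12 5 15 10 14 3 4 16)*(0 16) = [17, 11, 8, 15, 0, 2, 6, 7, 4, 16, 14, 12, 5, 13, 3, 10, 1, 9] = (0 17 9 16 1 11 12 5 2 8 4)(3 15 10 14)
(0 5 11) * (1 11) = (0 5 1 11) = [5, 11, 2, 3, 4, 1, 6, 7, 8, 9, 10, 0]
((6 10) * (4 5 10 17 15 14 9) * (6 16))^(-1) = (4 9 14 15 17 6 16 10 5)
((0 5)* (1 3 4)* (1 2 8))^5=((0 5)(1 3 4 2 8))^5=(8)(0 5)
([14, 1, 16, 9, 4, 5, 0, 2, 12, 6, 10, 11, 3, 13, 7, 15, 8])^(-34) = [12, 1, 6, 2, 4, 5, 8, 9, 14, 16, 10, 11, 7, 13, 3, 15, 0]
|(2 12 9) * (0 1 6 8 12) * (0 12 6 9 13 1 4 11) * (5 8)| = |(0 4 11)(1 9 2 12 13)(5 8 6)| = 15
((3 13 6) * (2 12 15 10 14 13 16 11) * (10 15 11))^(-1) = (2 11 12)(3 6 13 14 10 16) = ((2 12 11)(3 16 10 14 13 6))^(-1)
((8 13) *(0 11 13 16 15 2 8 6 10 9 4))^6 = ((0 11 13 6 10 9 4)(2 8 16 15))^6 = (0 4 9 10 6 13 11)(2 16)(8 15)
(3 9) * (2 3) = [0, 1, 3, 9, 4, 5, 6, 7, 8, 2] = (2 3 9)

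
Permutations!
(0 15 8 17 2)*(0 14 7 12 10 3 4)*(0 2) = (0 15 8 17)(2 14 7 12 10 3 4) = [15, 1, 14, 4, 2, 5, 6, 12, 17, 9, 3, 11, 10, 13, 7, 8, 16, 0]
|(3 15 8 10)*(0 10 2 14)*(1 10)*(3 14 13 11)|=|(0 1 10 14)(2 13 11 3 15 8)|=12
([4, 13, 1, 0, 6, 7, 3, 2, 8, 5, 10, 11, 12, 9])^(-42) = (13)(0 6)(3 4)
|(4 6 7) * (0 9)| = |(0 9)(4 6 7)| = 6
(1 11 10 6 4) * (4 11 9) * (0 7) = (0 7)(1 9 4)(6 11 10) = [7, 9, 2, 3, 1, 5, 11, 0, 8, 4, 6, 10]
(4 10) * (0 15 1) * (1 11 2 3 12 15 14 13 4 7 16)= (0 14 13 4 10 7 16 1)(2 3 12 15 11)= [14, 0, 3, 12, 10, 5, 6, 16, 8, 9, 7, 2, 15, 4, 13, 11, 1]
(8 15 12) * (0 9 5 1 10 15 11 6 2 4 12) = [9, 10, 4, 3, 12, 1, 2, 7, 11, 5, 15, 6, 8, 13, 14, 0] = (0 9 5 1 10 15)(2 4 12 8 11 6)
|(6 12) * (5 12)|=|(5 12 6)|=3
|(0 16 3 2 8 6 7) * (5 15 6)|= 9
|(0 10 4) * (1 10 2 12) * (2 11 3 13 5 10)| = |(0 11 3 13 5 10 4)(1 2 12)| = 21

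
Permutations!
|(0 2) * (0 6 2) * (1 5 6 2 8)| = 4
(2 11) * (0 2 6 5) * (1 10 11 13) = (0 2 13 1 10 11 6 5) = [2, 10, 13, 3, 4, 0, 5, 7, 8, 9, 11, 6, 12, 1]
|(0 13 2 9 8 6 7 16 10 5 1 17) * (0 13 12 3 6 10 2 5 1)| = |(0 12 3 6 7 16 2 9 8 10 1 17 13 5)| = 14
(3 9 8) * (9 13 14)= (3 13 14 9 8)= [0, 1, 2, 13, 4, 5, 6, 7, 3, 8, 10, 11, 12, 14, 9]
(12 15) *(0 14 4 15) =[14, 1, 2, 3, 15, 5, 6, 7, 8, 9, 10, 11, 0, 13, 4, 12] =(0 14 4 15 12)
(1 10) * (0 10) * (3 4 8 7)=(0 10 1)(3 4 8 7)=[10, 0, 2, 4, 8, 5, 6, 3, 7, 9, 1]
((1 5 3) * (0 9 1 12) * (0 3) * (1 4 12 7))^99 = ((0 9 4 12 3 7 1 5))^99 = (0 12 1 9 3 5 4 7)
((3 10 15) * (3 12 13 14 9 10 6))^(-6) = (15)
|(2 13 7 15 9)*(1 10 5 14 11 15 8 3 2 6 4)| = 45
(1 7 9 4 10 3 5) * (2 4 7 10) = (1 10 3 5)(2 4)(7 9) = [0, 10, 4, 5, 2, 1, 6, 9, 8, 7, 3]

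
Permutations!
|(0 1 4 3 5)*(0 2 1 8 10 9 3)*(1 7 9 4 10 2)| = |(0 8 2 7 9 3 5 1 10 4)| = 10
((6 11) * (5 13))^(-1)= (5 13)(6 11)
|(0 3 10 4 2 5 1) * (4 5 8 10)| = 8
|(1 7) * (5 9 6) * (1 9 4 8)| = |(1 7 9 6 5 4 8)| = 7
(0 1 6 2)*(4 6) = (0 1 4 6 2) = [1, 4, 0, 3, 6, 5, 2]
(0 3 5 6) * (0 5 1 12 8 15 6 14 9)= (0 3 1 12 8 15 6 5 14 9)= [3, 12, 2, 1, 4, 14, 5, 7, 15, 0, 10, 11, 8, 13, 9, 6]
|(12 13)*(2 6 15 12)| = 5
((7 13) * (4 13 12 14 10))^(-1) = ((4 13 7 12 14 10))^(-1) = (4 10 14 12 7 13)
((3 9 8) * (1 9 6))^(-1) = ((1 9 8 3 6))^(-1) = (1 6 3 8 9)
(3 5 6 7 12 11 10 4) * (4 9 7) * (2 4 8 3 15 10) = (2 4 15 10 9 7 12 11)(3 5 6 8) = [0, 1, 4, 5, 15, 6, 8, 12, 3, 7, 9, 2, 11, 13, 14, 10]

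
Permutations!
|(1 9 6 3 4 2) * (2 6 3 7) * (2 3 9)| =4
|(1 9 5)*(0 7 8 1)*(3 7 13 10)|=9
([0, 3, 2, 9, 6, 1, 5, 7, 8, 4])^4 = [0, 6, 2, 5, 3, 4, 9, 7, 8, 1]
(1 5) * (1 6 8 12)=[0, 5, 2, 3, 4, 6, 8, 7, 12, 9, 10, 11, 1]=(1 5 6 8 12)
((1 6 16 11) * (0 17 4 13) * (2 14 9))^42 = (0 4)(1 16)(6 11)(13 17)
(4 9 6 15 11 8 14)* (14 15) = (4 9 6 14)(8 15 11) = [0, 1, 2, 3, 9, 5, 14, 7, 15, 6, 10, 8, 12, 13, 4, 11]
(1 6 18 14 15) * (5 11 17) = (1 6 18 14 15)(5 11 17) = [0, 6, 2, 3, 4, 11, 18, 7, 8, 9, 10, 17, 12, 13, 15, 1, 16, 5, 14]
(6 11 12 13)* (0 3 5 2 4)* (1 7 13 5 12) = (0 3 12 5 2 4)(1 7 13 6 11) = [3, 7, 4, 12, 0, 2, 11, 13, 8, 9, 10, 1, 5, 6]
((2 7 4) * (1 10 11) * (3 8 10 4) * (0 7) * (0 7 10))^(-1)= ((0 10 11 1 4 2 7 3 8))^(-1)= (0 8 3 7 2 4 1 11 10)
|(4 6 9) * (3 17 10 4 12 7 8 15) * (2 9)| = 11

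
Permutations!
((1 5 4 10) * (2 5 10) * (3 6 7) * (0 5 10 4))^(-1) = (0 5)(1 10 2 4)(3 7 6)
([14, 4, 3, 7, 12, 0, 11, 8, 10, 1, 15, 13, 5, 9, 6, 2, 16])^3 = [11, 5, 8, 10, 0, 6, 9, 15, 2, 12, 3, 1, 14, 4, 13, 7, 16]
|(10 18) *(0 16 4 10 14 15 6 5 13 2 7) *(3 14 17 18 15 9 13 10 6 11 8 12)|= 16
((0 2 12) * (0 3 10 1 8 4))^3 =(0 3 8 2 10 4 12 1)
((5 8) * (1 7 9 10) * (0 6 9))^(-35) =(0 6 9 10 1 7)(5 8)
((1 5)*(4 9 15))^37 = (1 5)(4 9 15)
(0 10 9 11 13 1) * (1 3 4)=[10, 0, 2, 4, 1, 5, 6, 7, 8, 11, 9, 13, 12, 3]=(0 10 9 11 13 3 4 1)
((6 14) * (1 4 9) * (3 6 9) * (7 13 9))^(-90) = ((1 4 3 6 14 7 13 9))^(-90) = (1 13 14 3)(4 9 7 6)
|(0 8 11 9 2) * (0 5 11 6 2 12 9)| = |(0 8 6 2 5 11)(9 12)| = 6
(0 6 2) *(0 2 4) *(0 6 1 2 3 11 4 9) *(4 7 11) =(0 1 2 3 4 6 9)(7 11) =[1, 2, 3, 4, 6, 5, 9, 11, 8, 0, 10, 7]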